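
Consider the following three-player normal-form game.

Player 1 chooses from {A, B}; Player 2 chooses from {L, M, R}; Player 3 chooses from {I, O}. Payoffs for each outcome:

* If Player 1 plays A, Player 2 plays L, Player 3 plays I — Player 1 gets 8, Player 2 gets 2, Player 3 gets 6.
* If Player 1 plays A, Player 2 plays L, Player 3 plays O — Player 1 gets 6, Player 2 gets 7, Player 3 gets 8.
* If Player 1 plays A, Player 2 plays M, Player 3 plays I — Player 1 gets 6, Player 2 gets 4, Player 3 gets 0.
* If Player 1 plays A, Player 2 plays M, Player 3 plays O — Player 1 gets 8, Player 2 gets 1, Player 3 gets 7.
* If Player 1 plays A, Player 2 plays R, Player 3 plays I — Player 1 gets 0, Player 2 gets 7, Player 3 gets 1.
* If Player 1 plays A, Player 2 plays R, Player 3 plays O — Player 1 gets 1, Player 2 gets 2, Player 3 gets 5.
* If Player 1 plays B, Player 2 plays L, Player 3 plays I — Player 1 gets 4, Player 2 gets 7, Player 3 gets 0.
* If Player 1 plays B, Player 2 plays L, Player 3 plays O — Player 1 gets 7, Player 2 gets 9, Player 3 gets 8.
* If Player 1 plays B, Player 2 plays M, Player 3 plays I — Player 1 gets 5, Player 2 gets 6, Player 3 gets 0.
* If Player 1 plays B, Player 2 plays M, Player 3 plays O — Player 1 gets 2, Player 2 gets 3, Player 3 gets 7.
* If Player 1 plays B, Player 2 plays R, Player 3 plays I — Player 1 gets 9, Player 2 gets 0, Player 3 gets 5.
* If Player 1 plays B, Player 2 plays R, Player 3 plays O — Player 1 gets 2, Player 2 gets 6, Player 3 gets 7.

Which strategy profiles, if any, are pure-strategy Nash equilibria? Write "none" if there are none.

(A, L, I): Player 2 can switch to M (2 → 4). Not NE.
(A, L, O): Player 1 can switch to B (6 → 7). Not NE.
(A, M, I): Player 2 can switch to R (4 → 7). Not NE.
(A, M, O): Player 2 can switch to L (1 → 7). Not NE.
(A, R, I): Player 1 can switch to B (0 → 9). Not NE.
(A, R, O): Player 1 can switch to B (1 → 2). Not NE.
(B, L, O): Player 1 gets 7, best alternative 6; Player 2 gets 9, best alternative 6; Player 3 gets 8, best alternative 0. No profitable deviation — NE.
(The remaining 5 profiles each have a profitable deviation by the same check.)

(B, L, O)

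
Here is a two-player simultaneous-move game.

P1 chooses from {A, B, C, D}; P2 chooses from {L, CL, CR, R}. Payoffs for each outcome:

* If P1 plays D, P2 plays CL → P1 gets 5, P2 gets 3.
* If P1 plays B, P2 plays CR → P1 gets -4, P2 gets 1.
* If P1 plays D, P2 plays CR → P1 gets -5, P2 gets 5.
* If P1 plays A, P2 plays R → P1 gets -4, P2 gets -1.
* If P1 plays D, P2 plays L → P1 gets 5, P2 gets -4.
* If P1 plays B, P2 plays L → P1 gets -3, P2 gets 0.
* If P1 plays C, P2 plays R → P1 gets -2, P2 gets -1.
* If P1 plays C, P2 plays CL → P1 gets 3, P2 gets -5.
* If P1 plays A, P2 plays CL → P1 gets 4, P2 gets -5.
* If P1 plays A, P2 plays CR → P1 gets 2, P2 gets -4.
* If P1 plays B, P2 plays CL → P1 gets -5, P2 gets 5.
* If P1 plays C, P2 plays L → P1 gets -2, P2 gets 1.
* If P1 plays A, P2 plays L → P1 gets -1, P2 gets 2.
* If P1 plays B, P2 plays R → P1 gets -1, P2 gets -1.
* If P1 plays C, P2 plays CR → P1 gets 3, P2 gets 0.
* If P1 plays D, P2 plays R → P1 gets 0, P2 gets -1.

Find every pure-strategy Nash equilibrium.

(A, L): P1 can switch to D (-1 → 5). Not NE.
(A, CL): P1 can switch to D (4 → 5). Not NE.
(A, CR): P1 can switch to C (2 → 3). Not NE.
(A, R): P1 can switch to B (-4 → -1). Not NE.
(B, L): P1 can switch to A (-3 → -1). Not NE.
(B, CL): P1 can switch to A (-5 → 4). Not NE.
(B, CR): P1 can switch to A (-4 → 2). Not NE.
(B, R): P1 can switch to D (-1 → 0). Not NE.
(The remaining 8 profiles each have a profitable deviation by the same check.)

none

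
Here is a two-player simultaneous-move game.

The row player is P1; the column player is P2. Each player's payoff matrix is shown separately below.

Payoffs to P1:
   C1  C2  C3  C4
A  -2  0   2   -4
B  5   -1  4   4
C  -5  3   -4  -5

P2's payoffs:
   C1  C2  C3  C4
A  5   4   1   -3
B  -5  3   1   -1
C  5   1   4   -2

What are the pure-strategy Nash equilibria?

This game has no pure Nash equilibrium.

For each player, find the best response to each opponent profile; mutual best responses are the pure NE.
P1 against C1: payoffs -2, 5, -5 → best response B.
P1 against C2: payoffs 0, -1, 3 → best response C.
P1 against C3: payoffs 2, 4, -4 → best response B.
P1 against C4: payoffs -4, 4, -5 → best response B.
P2 against A: payoffs 5, 4, 1, -3 → best response C1.
P2 against B: payoffs -5, 3, 1, -1 → best response C2.
P2 against C: payoffs 5, 1, 4, -2 → best response C1.
No profile is a mutual best response for all players.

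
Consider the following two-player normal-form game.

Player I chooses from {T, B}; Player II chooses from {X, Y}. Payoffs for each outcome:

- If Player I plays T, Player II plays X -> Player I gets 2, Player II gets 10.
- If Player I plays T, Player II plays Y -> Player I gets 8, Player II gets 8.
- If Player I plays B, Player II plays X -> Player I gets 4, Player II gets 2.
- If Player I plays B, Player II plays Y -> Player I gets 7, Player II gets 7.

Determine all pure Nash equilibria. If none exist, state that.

none

(T, X): Player I can switch to B (2 → 4). Not NE.
(T, Y): Player II can switch to X (8 → 10). Not NE.
(B, X): Player II can switch to Y (2 → 7). Not NE.
(B, Y): Player I can switch to T (7 → 8). Not NE.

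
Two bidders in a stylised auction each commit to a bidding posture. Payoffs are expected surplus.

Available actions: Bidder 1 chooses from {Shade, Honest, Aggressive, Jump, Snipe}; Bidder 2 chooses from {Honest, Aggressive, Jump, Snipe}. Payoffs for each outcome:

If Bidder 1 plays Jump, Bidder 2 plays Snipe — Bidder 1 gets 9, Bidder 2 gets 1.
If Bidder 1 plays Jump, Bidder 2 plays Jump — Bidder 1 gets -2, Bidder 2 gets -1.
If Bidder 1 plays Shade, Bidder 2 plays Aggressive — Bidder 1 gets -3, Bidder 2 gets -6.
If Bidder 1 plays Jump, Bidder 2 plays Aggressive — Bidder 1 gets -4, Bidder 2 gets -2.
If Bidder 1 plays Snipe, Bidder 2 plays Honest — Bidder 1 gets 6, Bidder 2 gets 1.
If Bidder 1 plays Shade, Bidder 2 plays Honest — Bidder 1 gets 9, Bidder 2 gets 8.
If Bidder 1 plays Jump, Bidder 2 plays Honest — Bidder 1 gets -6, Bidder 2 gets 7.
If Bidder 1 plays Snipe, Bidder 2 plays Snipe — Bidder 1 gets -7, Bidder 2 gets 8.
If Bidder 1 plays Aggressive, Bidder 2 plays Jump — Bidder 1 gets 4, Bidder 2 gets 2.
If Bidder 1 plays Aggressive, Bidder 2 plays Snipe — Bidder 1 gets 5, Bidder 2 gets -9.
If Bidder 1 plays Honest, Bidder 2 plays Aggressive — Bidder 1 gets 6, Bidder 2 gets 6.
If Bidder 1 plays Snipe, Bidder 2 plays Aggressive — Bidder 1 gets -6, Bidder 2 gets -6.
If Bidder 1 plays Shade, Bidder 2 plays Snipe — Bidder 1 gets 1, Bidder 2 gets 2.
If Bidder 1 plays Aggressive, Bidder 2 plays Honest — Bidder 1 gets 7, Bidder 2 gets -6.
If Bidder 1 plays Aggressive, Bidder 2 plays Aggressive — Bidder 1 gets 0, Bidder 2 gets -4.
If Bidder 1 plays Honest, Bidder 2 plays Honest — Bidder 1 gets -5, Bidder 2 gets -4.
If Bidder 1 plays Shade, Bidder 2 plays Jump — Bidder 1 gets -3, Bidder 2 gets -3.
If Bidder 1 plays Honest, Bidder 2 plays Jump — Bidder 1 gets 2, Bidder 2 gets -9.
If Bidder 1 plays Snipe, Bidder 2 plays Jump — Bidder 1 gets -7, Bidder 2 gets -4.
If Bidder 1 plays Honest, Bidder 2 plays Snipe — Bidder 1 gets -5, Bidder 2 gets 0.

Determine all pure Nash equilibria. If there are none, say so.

(Shade, Honest), (Honest, Aggressive), (Aggressive, Jump)

Check each profile: it is a Nash equilibrium iff no player can strictly gain by switching unilaterally.
(Shade, Honest): Bidder 1 gets 9, best alternative 7; Bidder 2 gets 8, best alternative 2. No profitable deviation — NE.
(Shade, Aggressive): Bidder 1 can switch to Honest (-3 → 6). Not NE.
(Shade, Jump): Bidder 1 can switch to Honest (-3 → 2). Not NE.
(Shade, Snipe): Bidder 1 can switch to Aggressive (1 → 5). Not NE.
(Honest, Honest): Bidder 1 can switch to Shade (-5 → 9). Not NE.
(Honest, Aggressive): Bidder 1 gets 6, best alternative 0; Bidder 2 gets 6, best alternative 0. No profitable deviation — NE.
(Honest, Jump): Bidder 1 can switch to Aggressive (2 → 4). Not NE.
(Honest, Snipe): Bidder 1 can switch to Shade (-5 → 1). Not NE.
(Aggressive, Jump): Bidder 1 gets 4, best alternative 2; Bidder 2 gets 2, best alternative -4. No profitable deviation — NE.
(The remaining 11 profiles each have a profitable deviation by the same check.)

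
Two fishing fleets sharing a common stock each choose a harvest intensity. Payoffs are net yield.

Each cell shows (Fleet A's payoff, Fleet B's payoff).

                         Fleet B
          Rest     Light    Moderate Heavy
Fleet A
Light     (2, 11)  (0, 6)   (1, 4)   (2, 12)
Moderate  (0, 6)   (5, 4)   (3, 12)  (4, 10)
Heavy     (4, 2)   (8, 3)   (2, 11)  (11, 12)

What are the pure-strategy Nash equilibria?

Fleet A against Rest: payoffs 2, 0, 4 → best response Heavy.
Fleet A against Light: payoffs 0, 5, 8 → best response Heavy.
Fleet A against Moderate: payoffs 1, 3, 2 → best response Moderate.
Fleet A against Heavy: payoffs 2, 4, 11 → best response Heavy.
Fleet B against Light: payoffs 11, 6, 4, 12 → best response Heavy.
Fleet B against Moderate: payoffs 6, 4, 12, 10 → best response Moderate.
Fleet B against Heavy: payoffs 2, 3, 11, 12 → best response Heavy.
Mutual best responses: (Moderate, Moderate); (Heavy, Heavy).

Pure-strategy Nash equilibria: (Moderate, Moderate), (Heavy, Heavy)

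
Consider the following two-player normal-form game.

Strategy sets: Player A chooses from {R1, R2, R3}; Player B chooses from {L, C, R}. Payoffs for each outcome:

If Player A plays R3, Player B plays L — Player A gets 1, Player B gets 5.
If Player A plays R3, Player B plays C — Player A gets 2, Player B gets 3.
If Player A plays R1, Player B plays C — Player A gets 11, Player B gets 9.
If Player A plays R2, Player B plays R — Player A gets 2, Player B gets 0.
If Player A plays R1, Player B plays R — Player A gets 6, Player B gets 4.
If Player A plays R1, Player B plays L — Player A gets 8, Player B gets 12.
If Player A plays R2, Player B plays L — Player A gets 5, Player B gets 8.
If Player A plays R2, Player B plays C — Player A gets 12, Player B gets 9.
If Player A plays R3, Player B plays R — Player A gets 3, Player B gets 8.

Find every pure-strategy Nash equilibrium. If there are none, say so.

Player A against L: payoffs 8, 5, 1 → best response R1.
Player A against C: payoffs 11, 12, 2 → best response R2.
Player A against R: payoffs 6, 2, 3 → best response R1.
Player B against R1: payoffs 12, 9, 4 → best response L.
Player B against R2: payoffs 8, 9, 0 → best response C.
Player B against R3: payoffs 5, 3, 8 → best response R.
Mutual best responses: (R1, L); (R2, C).

(R1, L) and (R2, C)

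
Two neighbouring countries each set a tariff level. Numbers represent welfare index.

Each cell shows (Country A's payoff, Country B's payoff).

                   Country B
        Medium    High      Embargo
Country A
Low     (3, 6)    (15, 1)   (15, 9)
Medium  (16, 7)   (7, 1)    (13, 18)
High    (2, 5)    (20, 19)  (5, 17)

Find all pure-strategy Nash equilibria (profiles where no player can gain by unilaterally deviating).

The pure Nash equilibria are (Low, Embargo), (High, High).

(Low, Medium): Country A can switch to Medium (3 → 16). Not NE.
(Low, High): Country A can switch to High (15 → 20). Not NE.
(Low, Embargo): Country A gets 15, best alternative 13; Country B gets 9, best alternative 6. No profitable deviation — NE.
(Medium, Medium): Country B can switch to Embargo (7 → 18). Not NE.
(Medium, High): Country A can switch to Low (7 → 15). Not NE.
(Medium, Embargo): Country A can switch to Low (13 → 15). Not NE.
(High, Medium): Country A can switch to Low (2 → 3). Not NE.
(High, High): Country A gets 20, best alternative 15; Country B gets 19, best alternative 17. No profitable deviation — NE.
(The remaining 1 profile has a profitable deviation by the same check.)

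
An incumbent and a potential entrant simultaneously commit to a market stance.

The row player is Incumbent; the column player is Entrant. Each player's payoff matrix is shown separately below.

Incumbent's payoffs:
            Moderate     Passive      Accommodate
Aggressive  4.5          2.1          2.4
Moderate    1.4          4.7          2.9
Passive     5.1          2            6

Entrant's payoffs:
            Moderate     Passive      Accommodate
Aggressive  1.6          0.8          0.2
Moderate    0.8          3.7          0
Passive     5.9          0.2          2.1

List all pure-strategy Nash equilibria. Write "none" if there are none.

The pure Nash equilibria are (Moderate, Passive); (Passive, Moderate).

For each strategy profile, look for a profitable unilateral deviation.
(Aggressive, Moderate): Incumbent can switch to Passive (4.5 → 5.1). Not NE.
(Aggressive, Passive): Incumbent can switch to Moderate (2.1 → 4.7). Not NE.
(Aggressive, Accommodate): Incumbent can switch to Moderate (2.4 → 2.9). Not NE.
(Moderate, Moderate): Incumbent can switch to Aggressive (1.4 → 4.5). Not NE.
(Moderate, Passive): Incumbent gets 4.7, best alternative 2.1; Entrant gets 3.7, best alternative 0.8. No profitable deviation — NE.
(Moderate, Accommodate): Incumbent can switch to Passive (2.9 → 6). Not NE.
(Passive, Moderate): Incumbent gets 5.1, best alternative 4.5; Entrant gets 5.9, best alternative 2.1. No profitable deviation — NE.
(Passive, Passive): Incumbent can switch to Aggressive (2 → 2.1). Not NE.
(Passive, Accommodate): Entrant can switch to Moderate (2.1 → 5.9). Not NE.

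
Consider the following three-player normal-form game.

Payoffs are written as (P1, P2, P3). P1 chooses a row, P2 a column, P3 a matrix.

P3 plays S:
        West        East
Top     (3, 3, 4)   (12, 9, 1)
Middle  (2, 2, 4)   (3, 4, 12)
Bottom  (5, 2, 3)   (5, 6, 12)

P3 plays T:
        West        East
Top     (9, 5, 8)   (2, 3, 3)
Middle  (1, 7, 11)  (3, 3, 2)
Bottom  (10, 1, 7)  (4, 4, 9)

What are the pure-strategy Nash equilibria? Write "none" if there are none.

This game has no pure Nash equilibrium.

(Top, West, S): P1 can switch to Bottom (3 → 5). Not NE.
(Top, West, T): P1 can switch to Bottom (9 → 10). Not NE.
(Top, East, S): P3 can switch to T (1 → 3). Not NE.
(Top, East, T): P1 can switch to Middle (2 → 3). Not NE.
(Middle, West, S): P1 can switch to Top (2 → 3). Not NE.
(Middle, West, T): P1 can switch to Top (1 → 9). Not NE.
(Middle, East, S): P1 can switch to Top (3 → 12). Not NE.
(Middle, East, T): P1 can switch to Bottom (3 → 4). Not NE.
(Bottom, West, S): P2 can switch to East (2 → 6). Not NE.
(Bottom, West, T): P2 can switch to East (1 → 4). Not NE.
(Bottom, East, S): P1 can switch to Top (5 → 12). Not NE.
(Bottom, East, T): P3 can switch to S (9 → 12). Not NE.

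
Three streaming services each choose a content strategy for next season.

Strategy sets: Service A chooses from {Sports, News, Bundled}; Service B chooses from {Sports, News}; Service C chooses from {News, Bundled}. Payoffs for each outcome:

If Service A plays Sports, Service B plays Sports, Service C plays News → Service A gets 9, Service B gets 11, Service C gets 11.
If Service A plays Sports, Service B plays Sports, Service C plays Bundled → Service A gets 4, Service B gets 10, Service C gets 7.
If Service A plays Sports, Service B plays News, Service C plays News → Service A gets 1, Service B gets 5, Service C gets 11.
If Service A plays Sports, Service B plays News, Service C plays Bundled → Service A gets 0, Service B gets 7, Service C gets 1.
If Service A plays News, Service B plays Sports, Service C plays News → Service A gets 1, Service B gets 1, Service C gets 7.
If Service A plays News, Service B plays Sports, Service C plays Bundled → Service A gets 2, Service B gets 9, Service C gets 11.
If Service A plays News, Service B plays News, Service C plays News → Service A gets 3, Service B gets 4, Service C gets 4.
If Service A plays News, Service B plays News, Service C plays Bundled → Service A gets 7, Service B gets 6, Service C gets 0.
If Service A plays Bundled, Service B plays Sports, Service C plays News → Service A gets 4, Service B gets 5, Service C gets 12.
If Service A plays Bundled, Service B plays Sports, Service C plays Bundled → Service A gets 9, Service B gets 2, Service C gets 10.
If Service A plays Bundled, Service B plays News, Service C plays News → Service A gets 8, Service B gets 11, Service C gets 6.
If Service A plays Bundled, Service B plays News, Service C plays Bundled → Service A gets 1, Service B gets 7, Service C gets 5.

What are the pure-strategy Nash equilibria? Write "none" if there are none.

The pure Nash equilibria are (Sports, Sports, News), (Bundled, News, News).

(Sports, Sports, News): Service A gets 9, best alternative 4; Service B gets 11, best alternative 5; Service C gets 11, best alternative 7. No profitable deviation — NE.
(Sports, Sports, Bundled): Service A can switch to Bundled (4 → 9). Not NE.
(Sports, News, News): Service A can switch to News (1 → 3). Not NE.
(Sports, News, Bundled): Service A can switch to News (0 → 7). Not NE.
(News, Sports, News): Service A can switch to Sports (1 → 9). Not NE.
(News, Sports, Bundled): Service A can switch to Sports (2 → 4). Not NE.
(News, News, News): Service A can switch to Bundled (3 → 8). Not NE.
(Bundled, News, News): Service A gets 8, best alternative 3; Service B gets 11, best alternative 5; Service C gets 6, best alternative 5. No profitable deviation — NE.
(The remaining 4 profiles each have a profitable deviation by the same check.)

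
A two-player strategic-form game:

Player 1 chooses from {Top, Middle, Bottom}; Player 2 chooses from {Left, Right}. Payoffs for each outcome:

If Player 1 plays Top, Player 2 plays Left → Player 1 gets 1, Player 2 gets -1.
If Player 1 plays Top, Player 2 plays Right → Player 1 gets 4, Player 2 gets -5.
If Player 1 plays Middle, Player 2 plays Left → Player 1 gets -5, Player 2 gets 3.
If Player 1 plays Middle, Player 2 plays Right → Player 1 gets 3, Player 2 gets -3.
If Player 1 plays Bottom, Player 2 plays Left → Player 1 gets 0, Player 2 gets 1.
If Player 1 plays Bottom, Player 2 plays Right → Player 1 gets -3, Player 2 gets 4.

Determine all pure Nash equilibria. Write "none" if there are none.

Player 1 against Left: payoffs 1, -5, 0 → best response Top.
Player 1 against Right: payoffs 4, 3, -3 → best response Top.
Player 2 against Top: payoffs -1, -5 → best response Left.
Player 2 against Middle: payoffs 3, -3 → best response Left.
Player 2 against Bottom: payoffs 1, 4 → best response Right.
Mutual best responses: (Top, Left).

Pure NE: (Top, Left)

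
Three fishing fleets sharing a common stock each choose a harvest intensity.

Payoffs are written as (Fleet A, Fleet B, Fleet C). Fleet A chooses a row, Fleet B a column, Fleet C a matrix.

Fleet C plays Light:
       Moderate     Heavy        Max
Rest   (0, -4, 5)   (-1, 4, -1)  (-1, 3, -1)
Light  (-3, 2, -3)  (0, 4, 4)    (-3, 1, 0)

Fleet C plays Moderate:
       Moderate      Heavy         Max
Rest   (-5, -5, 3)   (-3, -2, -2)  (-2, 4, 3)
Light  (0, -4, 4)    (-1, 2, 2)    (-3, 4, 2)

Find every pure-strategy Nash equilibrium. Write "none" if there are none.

The pure Nash equilibria are (Rest, Max, Moderate); (Light, Heavy, Light).

Fleet A against (Moderate, Light): payoffs 0, -3 → best response Rest.
Fleet A against (Moderate, Moderate): payoffs -5, 0 → best response Light.
Fleet A against (Heavy, Light): payoffs -1, 0 → best response Light.
Fleet A against (Heavy, Moderate): payoffs -3, -1 → best response Light.
Fleet A against (Max, Light): payoffs -1, -3 → best response Rest.
Fleet A against (Max, Moderate): payoffs -2, -3 → best response Rest.
Fleet B against (Rest, Light): payoffs -4, 4, 3 → best response Heavy.
Fleet B against (Rest, Moderate): payoffs -5, -2, 4 → best response Max.
Fleet B against (Light, Light): payoffs 2, 4, 1 → best response Heavy.
Fleet B against (Light, Moderate): payoffs -4, 2, 4 → best response Max.
Fleet C against (Rest, Moderate): payoffs 5, 3 → best response Light.
Fleet C against (Rest, Heavy): payoffs -1, -2 → best response Light.
Fleet C against (Rest, Max): payoffs -1, 3 → best response Moderate.
Fleet C against (Light, Moderate): payoffs -3, 4 → best response Moderate.
Fleet C against (Light, Heavy): payoffs 4, 2 → best response Light.
Fleet C against (Light, Max): payoffs 0, 2 → best response Moderate.
Mutual best responses: (Rest, Max, Moderate); (Light, Heavy, Light).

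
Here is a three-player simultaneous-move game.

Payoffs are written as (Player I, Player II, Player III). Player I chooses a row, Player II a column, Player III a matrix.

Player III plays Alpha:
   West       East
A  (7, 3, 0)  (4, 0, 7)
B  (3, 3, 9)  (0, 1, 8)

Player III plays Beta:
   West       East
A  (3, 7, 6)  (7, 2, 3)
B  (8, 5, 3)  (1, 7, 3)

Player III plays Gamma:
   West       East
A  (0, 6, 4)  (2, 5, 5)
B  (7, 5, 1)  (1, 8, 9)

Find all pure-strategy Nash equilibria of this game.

There is no pure-strategy Nash equilibrium.

Player I against (West, Alpha): payoffs 7, 3 → best response A.
Player I against (West, Beta): payoffs 3, 8 → best response B.
Player I against (West, Gamma): payoffs 0, 7 → best response B.
Player I against (East, Alpha): payoffs 4, 0 → best response A.
Player I against (East, Beta): payoffs 7, 1 → best response A.
Player I against (East, Gamma): payoffs 2, 1 → best response A.
Player II against (A, Alpha): payoffs 3, 0 → best response West.
Player II against (A, Beta): payoffs 7, 2 → best response West.
Player II against (A, Gamma): payoffs 6, 5 → best response West.
Player II against (B, Alpha): payoffs 3, 1 → best response West.
Player II against (B, Beta): payoffs 5, 7 → best response East.
Player II against (B, Gamma): payoffs 5, 8 → best response East.
Player III against (A, West): payoffs 0, 6, 4 → best response Beta.
Player III against (A, East): payoffs 7, 3, 5 → best response Alpha.
Player III against (B, West): payoffs 9, 3, 1 → best response Alpha.
Player III against (B, East): payoffs 8, 3, 9 → best response Gamma.
No profile is a mutual best response for all players.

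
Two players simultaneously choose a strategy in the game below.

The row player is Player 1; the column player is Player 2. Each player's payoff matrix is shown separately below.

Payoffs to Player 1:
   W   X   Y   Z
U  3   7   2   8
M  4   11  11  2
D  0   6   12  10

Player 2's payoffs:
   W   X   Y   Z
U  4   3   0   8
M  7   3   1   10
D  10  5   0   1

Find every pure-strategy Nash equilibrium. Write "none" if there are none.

No pure-strategy Nash equilibrium.

Mark each player's best response to every combination of opponents' strategies; a profile where every player is best-responding is a pure Nash equilibrium.
Player 1 against W: payoffs 3, 4, 0 → best response M.
Player 1 against X: payoffs 7, 11, 6 → best response M.
Player 1 against Y: payoffs 2, 11, 12 → best response D.
Player 1 against Z: payoffs 8, 2, 10 → best response D.
Player 2 against U: payoffs 4, 3, 0, 8 → best response Z.
Player 2 against M: payoffs 7, 3, 1, 10 → best response Z.
Player 2 against D: payoffs 10, 5, 0, 1 → best response W.
No profile is a mutual best response for all players.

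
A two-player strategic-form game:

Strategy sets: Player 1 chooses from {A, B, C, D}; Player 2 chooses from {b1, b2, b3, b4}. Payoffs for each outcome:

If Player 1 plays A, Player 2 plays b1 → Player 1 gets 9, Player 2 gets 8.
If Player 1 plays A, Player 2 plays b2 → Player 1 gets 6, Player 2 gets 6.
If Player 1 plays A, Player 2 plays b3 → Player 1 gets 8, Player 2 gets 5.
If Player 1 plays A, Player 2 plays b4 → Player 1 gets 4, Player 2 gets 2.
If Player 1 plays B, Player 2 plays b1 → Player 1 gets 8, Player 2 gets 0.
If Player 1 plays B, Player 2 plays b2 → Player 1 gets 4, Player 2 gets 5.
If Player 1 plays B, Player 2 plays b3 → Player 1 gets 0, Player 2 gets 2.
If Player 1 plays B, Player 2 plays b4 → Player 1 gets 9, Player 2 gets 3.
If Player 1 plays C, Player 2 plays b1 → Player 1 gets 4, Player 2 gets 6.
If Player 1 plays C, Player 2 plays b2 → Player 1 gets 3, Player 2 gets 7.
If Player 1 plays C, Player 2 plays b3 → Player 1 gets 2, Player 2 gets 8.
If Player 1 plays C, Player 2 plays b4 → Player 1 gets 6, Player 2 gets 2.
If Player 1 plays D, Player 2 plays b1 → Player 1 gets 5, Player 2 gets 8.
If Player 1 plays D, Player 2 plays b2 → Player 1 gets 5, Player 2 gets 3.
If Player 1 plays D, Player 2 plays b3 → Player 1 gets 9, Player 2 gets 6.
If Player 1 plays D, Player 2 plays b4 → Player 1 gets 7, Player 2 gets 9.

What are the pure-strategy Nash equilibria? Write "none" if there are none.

The unique pure-strategy Nash equilibrium is (A, b1).

(A, b1): Player 1 gets 9, best alternative 8; Player 2 gets 8, best alternative 6. No profitable deviation — NE.
(A, b2): Player 2 can switch to b1 (6 → 8). Not NE.
(A, b3): Player 1 can switch to D (8 → 9). Not NE.
(A, b4): Player 1 can switch to B (4 → 9). Not NE.
(B, b1): Player 1 can switch to A (8 → 9). Not NE.
(B, b2): Player 1 can switch to A (4 → 6). Not NE.
(B, b3): Player 1 can switch to A (0 → 8). Not NE.
(B, b4): Player 2 can switch to b2 (3 → 5). Not NE.
(C, b1): Player 1 can switch to A (4 → 9). Not NE.
(C, b2): Player 1 can switch to A (3 → 6). Not NE.
(C, b3): Player 1 can switch to A (2 → 8). Not NE.
(C, b4): Player 1 can switch to B (6 → 9). Not NE.
(D, b1): Player 1 can switch to A (5 → 9). Not NE.
(The remaining 3 profiles each have a profitable deviation by the same check.)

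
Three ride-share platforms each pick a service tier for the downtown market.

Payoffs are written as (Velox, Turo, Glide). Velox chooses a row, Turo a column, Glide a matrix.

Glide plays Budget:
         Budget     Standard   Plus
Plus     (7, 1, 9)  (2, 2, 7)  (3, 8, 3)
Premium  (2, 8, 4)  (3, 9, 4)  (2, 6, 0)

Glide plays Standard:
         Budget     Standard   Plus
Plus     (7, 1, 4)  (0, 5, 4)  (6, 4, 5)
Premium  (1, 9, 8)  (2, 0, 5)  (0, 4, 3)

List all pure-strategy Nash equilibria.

No pure-strategy Nash equilibrium.

(Plus, Budget, Budget): Turo can switch to Standard (1 → 2). Not NE.
(Plus, Budget, Standard): Turo can switch to Standard (1 → 5). Not NE.
(Plus, Standard, Budget): Velox can switch to Premium (2 → 3). Not NE.
(Plus, Standard, Standard): Velox can switch to Premium (0 → 2). Not NE.
(Plus, Plus, Budget): Glide can switch to Standard (3 → 5). Not NE.
(Plus, Plus, Standard): Turo can switch to Standard (4 → 5). Not NE.
(The remaining 6 profiles each have a profitable deviation by the same check.)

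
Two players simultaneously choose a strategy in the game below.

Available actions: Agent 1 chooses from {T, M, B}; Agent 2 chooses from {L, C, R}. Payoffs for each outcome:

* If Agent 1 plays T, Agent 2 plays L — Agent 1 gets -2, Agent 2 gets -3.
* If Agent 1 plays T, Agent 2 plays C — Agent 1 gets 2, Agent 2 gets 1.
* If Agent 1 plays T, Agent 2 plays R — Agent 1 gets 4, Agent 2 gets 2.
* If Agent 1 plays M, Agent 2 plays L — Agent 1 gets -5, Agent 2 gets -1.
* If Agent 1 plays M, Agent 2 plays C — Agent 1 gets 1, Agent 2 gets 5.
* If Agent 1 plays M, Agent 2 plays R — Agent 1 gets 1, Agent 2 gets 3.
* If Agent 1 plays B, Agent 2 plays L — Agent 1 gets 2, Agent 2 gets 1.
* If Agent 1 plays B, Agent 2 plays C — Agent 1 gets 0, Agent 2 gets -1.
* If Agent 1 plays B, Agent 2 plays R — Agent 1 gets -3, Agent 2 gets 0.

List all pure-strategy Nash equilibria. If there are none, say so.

Check each profile: it is a Nash equilibrium iff no player can strictly gain by switching unilaterally.
(T, L): Agent 1 can switch to B (-2 → 2). Not NE.
(T, C): Agent 2 can switch to R (1 → 2). Not NE.
(T, R): Agent 1 gets 4, best alternative 1; Agent 2 gets 2, best alternative 1. No profitable deviation — NE.
(M, L): Agent 1 can switch to T (-5 → -2). Not NE.
(M, C): Agent 1 can switch to T (1 → 2). Not NE.
(M, R): Agent 1 can switch to T (1 → 4). Not NE.
(B, L): Agent 1 gets 2, best alternative -2; Agent 2 gets 1, best alternative 0. No profitable deviation — NE.
(B, C): Agent 1 can switch to T (0 → 2). Not NE.
(B, R): Agent 1 can switch to T (-3 → 4). Not NE.

The pure Nash equilibria are (T, R) and (B, L).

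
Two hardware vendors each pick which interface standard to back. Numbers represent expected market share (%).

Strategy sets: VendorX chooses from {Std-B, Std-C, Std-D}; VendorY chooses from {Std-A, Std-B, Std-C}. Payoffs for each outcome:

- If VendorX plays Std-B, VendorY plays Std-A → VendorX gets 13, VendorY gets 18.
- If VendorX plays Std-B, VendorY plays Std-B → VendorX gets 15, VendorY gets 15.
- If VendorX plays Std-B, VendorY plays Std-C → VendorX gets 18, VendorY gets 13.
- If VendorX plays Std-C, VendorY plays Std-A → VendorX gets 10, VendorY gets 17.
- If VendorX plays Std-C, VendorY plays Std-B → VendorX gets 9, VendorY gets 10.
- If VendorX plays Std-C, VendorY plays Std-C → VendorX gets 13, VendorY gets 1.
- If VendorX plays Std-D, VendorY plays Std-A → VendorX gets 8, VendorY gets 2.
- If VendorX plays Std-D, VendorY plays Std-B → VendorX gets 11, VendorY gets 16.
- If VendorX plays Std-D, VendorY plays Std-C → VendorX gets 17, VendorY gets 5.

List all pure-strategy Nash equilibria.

(Std-B, Std-A): VendorX gets 13, best alternative 10; VendorY gets 18, best alternative 15. No profitable deviation — NE.
(Std-B, Std-B): VendorY can switch to Std-A (15 → 18). Not NE.
(Std-B, Std-C): VendorY can switch to Std-A (13 → 18). Not NE.
(Std-C, Std-A): VendorX can switch to Std-B (10 → 13). Not NE.
(Std-C, Std-B): VendorX can switch to Std-B (9 → 15). Not NE.
(Std-C, Std-C): VendorX can switch to Std-B (13 → 18). Not NE.
(Std-D, Std-A): VendorX can switch to Std-B (8 → 13). Not NE.
(The remaining 2 profiles each have a profitable deviation by the same check.)

Pure NE: (Std-B, Std-A)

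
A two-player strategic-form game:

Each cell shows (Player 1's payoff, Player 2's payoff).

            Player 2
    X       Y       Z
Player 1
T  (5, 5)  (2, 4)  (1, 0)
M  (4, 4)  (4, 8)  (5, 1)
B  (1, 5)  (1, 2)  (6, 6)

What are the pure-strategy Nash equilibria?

Player 1 against X: payoffs 5, 4, 1 → best response T.
Player 1 against Y: payoffs 2, 4, 1 → best response M.
Player 1 against Z: payoffs 1, 5, 6 → best response B.
Player 2 against T: payoffs 5, 4, 0 → best response X.
Player 2 against M: payoffs 4, 8, 1 → best response Y.
Player 2 against B: payoffs 5, 2, 6 → best response Z.
Mutual best responses: (T, X); (M, Y); (B, Z).

The pure Nash equilibria are (T, X), (M, Y), (B, Z).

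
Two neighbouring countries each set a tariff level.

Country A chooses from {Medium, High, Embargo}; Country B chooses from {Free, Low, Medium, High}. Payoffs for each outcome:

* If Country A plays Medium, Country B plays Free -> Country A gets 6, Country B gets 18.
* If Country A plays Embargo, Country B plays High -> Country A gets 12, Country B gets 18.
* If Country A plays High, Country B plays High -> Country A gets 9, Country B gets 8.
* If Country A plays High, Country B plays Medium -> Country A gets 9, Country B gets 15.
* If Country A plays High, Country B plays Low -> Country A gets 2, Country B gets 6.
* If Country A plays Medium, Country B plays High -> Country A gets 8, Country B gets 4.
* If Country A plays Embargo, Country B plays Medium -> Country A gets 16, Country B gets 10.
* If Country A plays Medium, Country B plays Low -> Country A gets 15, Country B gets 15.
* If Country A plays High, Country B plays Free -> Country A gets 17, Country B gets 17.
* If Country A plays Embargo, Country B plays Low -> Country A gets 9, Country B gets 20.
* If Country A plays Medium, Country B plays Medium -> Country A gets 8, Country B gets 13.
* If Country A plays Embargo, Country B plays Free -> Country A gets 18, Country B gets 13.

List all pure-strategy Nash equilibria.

(Medium, Free): Country A can switch to High (6 → 17). Not NE.
(Medium, Low): Country B can switch to Free (15 → 18). Not NE.
(Medium, Medium): Country A can switch to High (8 → 9). Not NE.
(Medium, High): Country A can switch to High (8 → 9). Not NE.
(High, Free): Country A can switch to Embargo (17 → 18). Not NE.
(High, Low): Country A can switch to Medium (2 → 15). Not NE.
(The remaining 6 profiles each have a profitable deviation by the same check.)

none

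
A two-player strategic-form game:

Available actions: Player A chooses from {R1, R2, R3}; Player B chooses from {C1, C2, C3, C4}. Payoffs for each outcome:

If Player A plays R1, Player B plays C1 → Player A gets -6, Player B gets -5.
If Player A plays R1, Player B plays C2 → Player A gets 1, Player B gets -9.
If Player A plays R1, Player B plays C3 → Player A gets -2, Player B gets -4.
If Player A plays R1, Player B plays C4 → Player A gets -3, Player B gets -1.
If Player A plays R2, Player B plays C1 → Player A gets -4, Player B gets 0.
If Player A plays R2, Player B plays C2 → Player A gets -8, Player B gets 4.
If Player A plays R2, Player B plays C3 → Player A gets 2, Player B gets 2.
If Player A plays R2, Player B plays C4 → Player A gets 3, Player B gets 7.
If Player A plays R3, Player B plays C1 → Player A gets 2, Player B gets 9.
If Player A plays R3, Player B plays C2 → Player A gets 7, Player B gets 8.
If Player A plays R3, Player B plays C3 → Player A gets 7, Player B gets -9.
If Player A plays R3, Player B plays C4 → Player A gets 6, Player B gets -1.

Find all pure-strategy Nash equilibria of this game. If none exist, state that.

Check each profile: it is a Nash equilibrium iff no player can strictly gain by switching unilaterally.
(R1, C1): Player A can switch to R2 (-6 → -4). Not NE.
(R1, C2): Player A can switch to R3 (1 → 7). Not NE.
(R1, C3): Player A can switch to R2 (-2 → 2). Not NE.
(R1, C4): Player A can switch to R2 (-3 → 3). Not NE.
(R2, C1): Player A can switch to R3 (-4 → 2). Not NE.
(R2, C2): Player A can switch to R1 (-8 → 1). Not NE.
(R2, C3): Player A can switch to R3 (2 → 7). Not NE.
(R2, C4): Player A can switch to R3 (3 → 6). Not NE.
(R3, C1): Player A gets 2, best alternative -4; Player B gets 9, best alternative 8. No profitable deviation — NE.
(The remaining 3 profiles each have a profitable deviation by the same check.)

(R3, C1)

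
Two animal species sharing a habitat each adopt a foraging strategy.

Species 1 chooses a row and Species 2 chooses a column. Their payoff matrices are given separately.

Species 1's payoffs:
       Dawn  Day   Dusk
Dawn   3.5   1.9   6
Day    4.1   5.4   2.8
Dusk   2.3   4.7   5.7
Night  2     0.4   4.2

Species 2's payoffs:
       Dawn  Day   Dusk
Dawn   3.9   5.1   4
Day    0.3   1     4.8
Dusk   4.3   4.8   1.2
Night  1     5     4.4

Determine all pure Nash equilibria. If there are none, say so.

Species 1 against Dawn: payoffs 3.5, 4.1, 2.3, 2 → best response Day.
Species 1 against Day: payoffs 1.9, 5.4, 4.7, 0.4 → best response Day.
Species 1 against Dusk: payoffs 6, 2.8, 5.7, 4.2 → best response Dawn.
Species 2 against Dawn: payoffs 3.9, 5.1, 4 → best response Day.
Species 2 against Day: payoffs 0.3, 1, 4.8 → best response Dusk.
Species 2 against Dusk: payoffs 4.3, 4.8, 1.2 → best response Day.
Species 2 against Night: payoffs 1, 5, 4.4 → best response Day.
No profile is a mutual best response for all players.

There is no pure-strategy Nash equilibrium.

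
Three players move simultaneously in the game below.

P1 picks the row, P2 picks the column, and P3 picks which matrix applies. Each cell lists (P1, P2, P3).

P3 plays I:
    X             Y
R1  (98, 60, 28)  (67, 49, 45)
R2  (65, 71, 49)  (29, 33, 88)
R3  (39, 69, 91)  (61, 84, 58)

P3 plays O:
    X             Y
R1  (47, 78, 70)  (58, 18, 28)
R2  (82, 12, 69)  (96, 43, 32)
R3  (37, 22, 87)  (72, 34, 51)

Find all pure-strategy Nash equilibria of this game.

P1 against (X, I): payoffs 98, 65, 39 → best response R1.
P1 against (X, O): payoffs 47, 82, 37 → best response R2.
P1 against (Y, I): payoffs 67, 29, 61 → best response R1.
P1 against (Y, O): payoffs 58, 96, 72 → best response R2.
P2 against (R1, I): payoffs 60, 49 → best response X.
P2 against (R1, O): payoffs 78, 18 → best response X.
P2 against (R2, I): payoffs 71, 33 → best response X.
P2 against (R2, O): payoffs 12, 43 → best response Y.
P2 against (R3, I): payoffs 69, 84 → best response Y.
P2 against (R3, O): payoffs 22, 34 → best response Y.
P3 against (R1, X): payoffs 28, 70 → best response O.
P3 against (R1, Y): payoffs 45, 28 → best response I.
P3 against (R2, X): payoffs 49, 69 → best response O.
P3 against (R2, Y): payoffs 88, 32 → best response I.
P3 against (R3, X): payoffs 91, 87 → best response I.
P3 against (R3, Y): payoffs 58, 51 → best response I.
No profile is a mutual best response for all players.

There is no pure-strategy Nash equilibrium.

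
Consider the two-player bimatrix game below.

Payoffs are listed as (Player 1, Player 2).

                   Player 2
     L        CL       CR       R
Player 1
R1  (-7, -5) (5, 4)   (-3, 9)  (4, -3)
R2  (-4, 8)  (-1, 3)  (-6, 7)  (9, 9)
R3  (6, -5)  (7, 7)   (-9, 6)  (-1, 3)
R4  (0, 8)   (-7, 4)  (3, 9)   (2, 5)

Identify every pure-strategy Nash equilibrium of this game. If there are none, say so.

The pure Nash equilibria are (R2, R), (R3, CL), (R4, CR).

(R1, L): Player 1 can switch to R2 (-7 → -4). Not NE.
(R1, CL): Player 1 can switch to R3 (5 → 7). Not NE.
(R1, CR): Player 1 can switch to R4 (-3 → 3). Not NE.
(R1, R): Player 1 can switch to R2 (4 → 9). Not NE.
(R2, L): Player 1 can switch to R3 (-4 → 6). Not NE.
(R2, CL): Player 1 can switch to R1 (-1 → 5). Not NE.
(R2, CR): Player 1 can switch to R1 (-6 → -3). Not NE.
(R2, R): Player 1 gets 9, best alternative 4; Player 2 gets 9, best alternative 8. No profitable deviation — NE.
(R3, L): Player 2 can switch to CL (-5 → 7). Not NE.
(R3, CL): Player 1 gets 7, best alternative 5; Player 2 gets 7, best alternative 6. No profitable deviation — NE.
(R3, CR): Player 1 can switch to R1 (-9 → -3). Not NE.
(R3, R): Player 1 can switch to R1 (-1 → 4). Not NE.
(R4, CR): Player 1 gets 3, best alternative -3; Player 2 gets 9, best alternative 8. No profitable deviation — NE.
(The remaining 3 profiles each have a profitable deviation by the same check.)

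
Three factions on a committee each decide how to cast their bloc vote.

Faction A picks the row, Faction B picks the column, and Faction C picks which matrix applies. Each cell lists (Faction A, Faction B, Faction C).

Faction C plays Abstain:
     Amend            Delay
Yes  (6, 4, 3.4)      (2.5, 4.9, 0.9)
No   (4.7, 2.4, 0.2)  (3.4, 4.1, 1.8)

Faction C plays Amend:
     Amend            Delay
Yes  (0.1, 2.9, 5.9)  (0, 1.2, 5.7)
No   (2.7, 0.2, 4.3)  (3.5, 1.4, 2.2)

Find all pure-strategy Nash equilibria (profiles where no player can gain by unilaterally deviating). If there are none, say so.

(No, Delay, Amend)

Faction A against (Amend, Abstain): payoffs 6, 4.7 → best response Yes.
Faction A against (Amend, Amend): payoffs 0.1, 2.7 → best response No.
Faction A against (Delay, Abstain): payoffs 2.5, 3.4 → best response No.
Faction A against (Delay, Amend): payoffs 0, 3.5 → best response No.
Faction B against (Yes, Abstain): payoffs 4, 4.9 → best response Delay.
Faction B against (Yes, Amend): payoffs 2.9, 1.2 → best response Amend.
Faction B against (No, Abstain): payoffs 2.4, 4.1 → best response Delay.
Faction B against (No, Amend): payoffs 0.2, 1.4 → best response Delay.
Faction C against (Yes, Amend): payoffs 3.4, 5.9 → best response Amend.
Faction C against (Yes, Delay): payoffs 0.9, 5.7 → best response Amend.
Faction C against (No, Amend): payoffs 0.2, 4.3 → best response Amend.
Faction C against (No, Delay): payoffs 1.8, 2.2 → best response Amend.
Mutual best responses: (No, Delay, Amend).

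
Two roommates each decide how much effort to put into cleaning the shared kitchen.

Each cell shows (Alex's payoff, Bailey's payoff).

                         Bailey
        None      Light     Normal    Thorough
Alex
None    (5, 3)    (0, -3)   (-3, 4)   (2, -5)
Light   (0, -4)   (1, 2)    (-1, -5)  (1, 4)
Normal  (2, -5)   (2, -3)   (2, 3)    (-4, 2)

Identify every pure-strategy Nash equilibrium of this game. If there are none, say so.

(Normal, Normal)

Mark each player's best response to every combination of opponents' strategies; a profile where every player is best-responding is a pure Nash equilibrium.
Alex against None: payoffs 5, 0, 2 → best response None.
Alex against Light: payoffs 0, 1, 2 → best response Normal.
Alex against Normal: payoffs -3, -1, 2 → best response Normal.
Alex against Thorough: payoffs 2, 1, -4 → best response None.
Bailey against None: payoffs 3, -3, 4, -5 → best response Normal.
Bailey against Light: payoffs -4, 2, -5, 4 → best response Thorough.
Bailey against Normal: payoffs -5, -3, 3, 2 → best response Normal.
Mutual best responses: (Normal, Normal).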